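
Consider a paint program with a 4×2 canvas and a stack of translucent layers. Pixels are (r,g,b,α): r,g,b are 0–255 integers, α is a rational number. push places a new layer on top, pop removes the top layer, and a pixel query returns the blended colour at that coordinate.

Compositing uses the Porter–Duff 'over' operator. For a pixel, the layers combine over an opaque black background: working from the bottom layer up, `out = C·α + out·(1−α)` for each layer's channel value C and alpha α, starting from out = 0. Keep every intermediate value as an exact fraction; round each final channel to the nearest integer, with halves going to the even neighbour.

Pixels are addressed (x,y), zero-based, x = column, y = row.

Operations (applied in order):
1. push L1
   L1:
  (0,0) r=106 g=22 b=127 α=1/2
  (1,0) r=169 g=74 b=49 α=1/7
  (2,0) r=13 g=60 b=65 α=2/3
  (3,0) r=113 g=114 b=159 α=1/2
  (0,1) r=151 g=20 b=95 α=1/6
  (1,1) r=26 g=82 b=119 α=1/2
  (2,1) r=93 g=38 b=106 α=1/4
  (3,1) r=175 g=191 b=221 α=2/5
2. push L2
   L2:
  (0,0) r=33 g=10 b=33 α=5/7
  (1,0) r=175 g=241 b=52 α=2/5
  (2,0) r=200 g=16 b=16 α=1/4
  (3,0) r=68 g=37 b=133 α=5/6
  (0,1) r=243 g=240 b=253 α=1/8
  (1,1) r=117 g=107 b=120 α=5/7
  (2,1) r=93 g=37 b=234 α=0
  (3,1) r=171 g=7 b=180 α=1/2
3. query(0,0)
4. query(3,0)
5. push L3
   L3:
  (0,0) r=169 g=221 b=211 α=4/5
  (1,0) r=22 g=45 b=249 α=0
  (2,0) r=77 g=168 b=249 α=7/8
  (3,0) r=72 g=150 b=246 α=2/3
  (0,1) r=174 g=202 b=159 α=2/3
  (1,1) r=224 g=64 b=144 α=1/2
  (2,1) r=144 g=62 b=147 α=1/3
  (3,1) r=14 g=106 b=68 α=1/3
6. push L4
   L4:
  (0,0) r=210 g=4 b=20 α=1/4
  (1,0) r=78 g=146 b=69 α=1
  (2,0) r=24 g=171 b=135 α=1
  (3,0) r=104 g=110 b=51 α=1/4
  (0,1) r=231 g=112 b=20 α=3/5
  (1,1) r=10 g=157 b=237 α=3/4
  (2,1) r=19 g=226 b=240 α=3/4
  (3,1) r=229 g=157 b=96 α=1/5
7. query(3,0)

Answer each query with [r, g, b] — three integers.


query (0,0) [L1,L2] — begin 0,0,0
L1 α=1/2: [53, 11, 127/2]
L2 α=5/7: [271/7, 72/7, 292/7]
rounded: [39, 10, 42]

at x=3,y=0 over L1,L2:
L1 α=1/2: [113/2, 57, 159/2]
L2 α=5/6: [793/12, 121/3, 1489/12]
= [66, 40, 124]

at x=3,y=0 over L1,L2,L3,L4:
+L1 (α=1/2) → [113/2, 57, 159/2]
+L2 (α=5/6) → [793/12, 121/3, 1489/12]
+L3 (α=2/3) → [2521/36, 1021/9, 7393/36]
+L4 (α=1/4) → [3769/48, 1351/12, 8005/48]
rounded: [79, 113, 167]


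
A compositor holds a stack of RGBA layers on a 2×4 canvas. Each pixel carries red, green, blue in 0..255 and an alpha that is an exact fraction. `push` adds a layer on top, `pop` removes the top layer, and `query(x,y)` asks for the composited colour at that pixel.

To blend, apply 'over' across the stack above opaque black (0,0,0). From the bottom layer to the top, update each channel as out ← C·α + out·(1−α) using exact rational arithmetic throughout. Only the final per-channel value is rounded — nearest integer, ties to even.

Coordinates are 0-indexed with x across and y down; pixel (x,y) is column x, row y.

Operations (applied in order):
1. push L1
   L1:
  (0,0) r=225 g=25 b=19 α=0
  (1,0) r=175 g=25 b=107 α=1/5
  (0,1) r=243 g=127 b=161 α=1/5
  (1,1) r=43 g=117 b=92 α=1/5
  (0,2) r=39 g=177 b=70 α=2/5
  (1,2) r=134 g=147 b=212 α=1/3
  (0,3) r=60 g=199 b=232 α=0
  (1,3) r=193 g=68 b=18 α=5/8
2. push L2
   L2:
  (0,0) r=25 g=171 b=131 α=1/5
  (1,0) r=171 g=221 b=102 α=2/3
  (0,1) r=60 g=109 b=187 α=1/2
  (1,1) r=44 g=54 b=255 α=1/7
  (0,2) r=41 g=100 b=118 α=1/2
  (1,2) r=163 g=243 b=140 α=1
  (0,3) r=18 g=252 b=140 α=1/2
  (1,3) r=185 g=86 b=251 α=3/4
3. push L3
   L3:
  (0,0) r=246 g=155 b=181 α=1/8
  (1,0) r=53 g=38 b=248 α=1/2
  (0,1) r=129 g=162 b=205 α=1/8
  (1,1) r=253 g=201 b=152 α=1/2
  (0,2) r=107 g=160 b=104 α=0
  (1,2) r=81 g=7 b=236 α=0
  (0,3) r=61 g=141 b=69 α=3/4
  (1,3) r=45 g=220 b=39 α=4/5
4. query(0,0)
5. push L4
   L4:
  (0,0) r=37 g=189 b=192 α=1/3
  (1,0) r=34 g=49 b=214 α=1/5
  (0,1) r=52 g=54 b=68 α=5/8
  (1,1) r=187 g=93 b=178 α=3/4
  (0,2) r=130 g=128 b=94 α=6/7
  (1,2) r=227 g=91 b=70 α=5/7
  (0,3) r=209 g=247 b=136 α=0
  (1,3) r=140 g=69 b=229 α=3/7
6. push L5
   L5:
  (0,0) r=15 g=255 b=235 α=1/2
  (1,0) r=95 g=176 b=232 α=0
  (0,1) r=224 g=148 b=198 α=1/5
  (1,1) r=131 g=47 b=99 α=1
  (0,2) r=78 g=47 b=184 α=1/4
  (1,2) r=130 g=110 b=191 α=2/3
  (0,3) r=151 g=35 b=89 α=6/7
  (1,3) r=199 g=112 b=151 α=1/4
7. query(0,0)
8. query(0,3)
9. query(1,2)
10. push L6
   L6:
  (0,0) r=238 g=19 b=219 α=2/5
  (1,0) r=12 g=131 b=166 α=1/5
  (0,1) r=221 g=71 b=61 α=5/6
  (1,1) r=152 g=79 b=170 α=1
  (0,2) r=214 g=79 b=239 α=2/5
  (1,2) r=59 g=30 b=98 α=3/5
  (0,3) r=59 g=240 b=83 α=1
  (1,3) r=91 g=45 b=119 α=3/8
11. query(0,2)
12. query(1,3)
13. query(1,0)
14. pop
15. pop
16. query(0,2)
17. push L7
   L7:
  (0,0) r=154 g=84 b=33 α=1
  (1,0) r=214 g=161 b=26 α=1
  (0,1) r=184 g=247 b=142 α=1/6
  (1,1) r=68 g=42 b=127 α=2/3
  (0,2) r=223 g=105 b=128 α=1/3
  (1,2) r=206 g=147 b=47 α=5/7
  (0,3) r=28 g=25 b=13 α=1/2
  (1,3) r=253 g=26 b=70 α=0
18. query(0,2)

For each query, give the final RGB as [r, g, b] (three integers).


query (0,0) [L1,L2,L3] — begin 0,0,0
+L1 (α=0) → [0, 0, 0]
+L2 (α=1/5) → [5, 171/5, 131/5]
+L3 (α=1/8) → [281/8, 493/10, 911/20]
→ [35, 49, 46]

(0,0) stack=L1,L2,L3,L4,L5; from [0,0,0]:
L1 α=0: [0, 0, 0]
L2 α=1/5: [5, 171/5, 131/5]
L3 α=1/8: [281/8, 493/10, 911/20]
L4 α=1/3: [143/4, 1438/15, 2831/30]
L5 α=1/2: [203/8, 5263/30, 9881/60]
rounded: [25, 175, 165]

(0,3) stack=L1,L2,L3,L4,L5; from [0,0,0]:
+L1 (α=0) → [0, 0, 0]
+L2 (α=1/2) → [9, 126, 70]
+L3 (α=3/4) → [48, 549/4, 277/4]
+L4 (α=0) → [48, 549/4, 277/4]
+L5 (α=6/7) → [954/7, 1389/28, 2413/28]
rounded: [136, 50, 86]

at x=1,y=2 over L1,L2,L3,L4,L5:
after L1 α=1/3: [134/3, 49, 212/3]
after L2 α=1: [163, 243, 140]
after L3 α=0: [163, 243, 140]
after L4 α=5/7: [1461/7, 941/7, 90]
after L5 α=2/3: [3281/21, 827/7, 472/3]
rounded: [156, 118, 157]

query (0,2) [L1,L2,L3,L4,L5,L6] — begin 0,0,0
L1 α=2/5: [78/5, 354/5, 28]
L2 α=1/2: [283/10, 427/5, 73]
L3 α=0: [283/10, 427/5, 73]
L4 α=6/7: [8083/70, 4267/35, 91]
L5 α=1/4: [29709/280, 7223/70, 457/4]
L6 α=2/5: [208967/1400, 32729/350, 3283/20]
→ [149, 94, 164]

query (1,3) [L1,L2,L3,L4,L5,L6] — begin 0,0,0
after L1 α=5/8: [965/8, 85/2, 45/4]
after L2 α=3/4: [5405/32, 601/8, 3057/16]
after L3 α=4/5: [2233/32, 7641/40, 5553/80]
after L4 α=3/7: [799/8, 9711/70, 19293/140]
after L5 α=1/4: [3989/32, 36973/280, 79019/560]
after L6 α=3/8: [28681/256, 44533/448, 119003/896]
rounded: [112, 99, 133]

query (1,0) [L1,L2,L3,L4,L5,L6] — begin 0,0,0
after L1 α=1/5: [35, 5, 107/5]
after L2 α=2/3: [377/3, 149, 1127/15]
after L3 α=1/2: [268/3, 187/2, 4847/30]
after L4 α=1/5: [1174/15, 423/5, 12904/75]
after L5 α=0: [1174/15, 423/5, 12904/75]
after L6 α=1/5: [4876/75, 2347/25, 64066/375]
= [65, 94, 171]

at x=0,y=2 over L1,L2,L3,L4:
after L1 α=2/5: [78/5, 354/5, 28]
after L2 α=1/2: [283/10, 427/5, 73]
after L3 α=0: [283/10, 427/5, 73]
after L4 α=6/7: [8083/70, 4267/35, 91]
= [115, 122, 91]

(0,2) stack=L1,L2,L3,L4,L7; from [0,0,0]:
L1 α=2/5: [78/5, 354/5, 28]
L2 α=1/2: [283/10, 427/5, 73]
L3 α=0: [283/10, 427/5, 73]
L4 α=6/7: [8083/70, 4267/35, 91]
L7 α=1/3: [5296/35, 12209/105, 310/3]
→ [151, 116, 103]


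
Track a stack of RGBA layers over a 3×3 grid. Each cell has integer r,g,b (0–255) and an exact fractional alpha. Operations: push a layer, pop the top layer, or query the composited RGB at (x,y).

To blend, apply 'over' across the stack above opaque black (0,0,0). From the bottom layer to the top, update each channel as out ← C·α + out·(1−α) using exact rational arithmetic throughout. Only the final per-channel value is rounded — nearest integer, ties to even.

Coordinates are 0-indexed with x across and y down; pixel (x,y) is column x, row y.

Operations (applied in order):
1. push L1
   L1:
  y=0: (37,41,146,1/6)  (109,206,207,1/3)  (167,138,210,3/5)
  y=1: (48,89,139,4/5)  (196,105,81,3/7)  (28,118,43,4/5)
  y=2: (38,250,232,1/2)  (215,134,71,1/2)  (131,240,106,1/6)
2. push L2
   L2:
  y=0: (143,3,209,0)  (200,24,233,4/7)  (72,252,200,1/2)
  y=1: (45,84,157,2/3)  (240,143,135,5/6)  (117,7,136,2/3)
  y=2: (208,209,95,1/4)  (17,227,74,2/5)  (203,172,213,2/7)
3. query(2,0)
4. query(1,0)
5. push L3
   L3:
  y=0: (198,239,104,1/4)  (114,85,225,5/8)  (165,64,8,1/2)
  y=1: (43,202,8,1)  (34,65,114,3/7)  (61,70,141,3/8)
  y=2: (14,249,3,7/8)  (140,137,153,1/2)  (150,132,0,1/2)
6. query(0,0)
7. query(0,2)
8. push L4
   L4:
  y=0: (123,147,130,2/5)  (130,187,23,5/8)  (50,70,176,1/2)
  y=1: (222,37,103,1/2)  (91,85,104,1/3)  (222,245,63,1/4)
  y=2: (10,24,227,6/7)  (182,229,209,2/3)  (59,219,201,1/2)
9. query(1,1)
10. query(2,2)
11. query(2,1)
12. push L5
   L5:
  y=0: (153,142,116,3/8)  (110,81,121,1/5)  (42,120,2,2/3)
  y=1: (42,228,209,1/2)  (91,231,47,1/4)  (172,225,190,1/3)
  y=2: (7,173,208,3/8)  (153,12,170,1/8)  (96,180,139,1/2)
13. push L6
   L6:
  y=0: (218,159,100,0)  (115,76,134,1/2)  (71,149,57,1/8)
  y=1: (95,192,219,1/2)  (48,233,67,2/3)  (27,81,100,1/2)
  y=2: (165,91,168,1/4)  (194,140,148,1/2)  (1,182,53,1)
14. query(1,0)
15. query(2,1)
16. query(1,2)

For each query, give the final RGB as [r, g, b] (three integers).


at x=2,y=0 over L1,L2:
+L1 (α=3/5) → [501/5, 414/5, 126]
+L2 (α=1/2) → [861/10, 837/5, 163]
rounded: [86, 167, 163]

at x=1,y=0 over L1,L2:
L1 α=1/3: [109/3, 206/3, 69]
L2 α=4/7: [909/7, 302/7, 1139/7]
= [130, 43, 163]

query (0,0) [L1,L2,L3] — begin 0,0,0
L1 α=1/6: [37/6, 41/6, 73/3]
L2 α=0: [37/6, 41/6, 73/3]
L3 α=1/4: [433/8, 519/8, 177/4]
→ [54, 65, 44]

query (0,2) [L1,L2,L3] — begin 0,0,0
L1 α=1/2: [19, 125, 116]
L2 α=1/4: [265/4, 146, 443/4]
L3 α=7/8: [657/32, 1889/8, 527/32]
→ [21, 236, 16]

(1,1) stack=L1,L2,L3,L4; from [0,0,0]:
+L1 (α=3/7) → [84, 45, 243/7]
+L2 (α=5/6) → [214, 380/3, 828/7]
+L3 (α=3/7) → [958/7, 2105/21, 5706/49]
+L4 (α=1/3) → [851/7, 5995/63, 16508/147]
rounded: [122, 95, 112]

at x=2,y=2 over L1,L2,L3,L4:
L1 α=1/6: [131/6, 40, 53/3]
L2 α=2/7: [3091/42, 544/7, 1543/21]
L3 α=1/2: [9391/84, 734/7, 1543/42]
L4 α=1/2: [14347/168, 2267/14, 9985/84]
= [85, 162, 119]

query (2,1) [L1,L2,L3,L4] — begin 0,0,0
L1 α=4/5: [112/5, 472/5, 172/5]
L2 α=2/3: [1282/15, 542/15, 1532/15]
L3 α=3/8: [1831/24, 293/6, 2801/24]
L4 α=1/4: [3607/32, 783/8, 3305/32]
rounded: [113, 98, 103]

(1,0) stack=L1,L2,L3,L4,L5,L6; from [0,0,0]:
after L1 α=1/3: [109/3, 206/3, 69]
after L2 α=4/7: [909/7, 302/7, 1139/7]
after L3 α=5/8: [6717/56, 3881/56, 2823/14]
after L4 α=5/8: [56551/448, 64003/448, 10079/112]
after L5 α=1/5: [68871/560, 14615/112, 13467/140]
after L6 α=1/2: [133271/1120, 23127/224, 32227/280]
= [119, 103, 115]

at x=2,y=1 over L1,L2,L3,L4,L5,L6:
after L1 α=4/5: [112/5, 472/5, 172/5]
after L2 α=2/3: [1282/15, 542/15, 1532/15]
after L3 α=3/8: [1831/24, 293/6, 2801/24]
after L4 α=1/4: [3607/32, 783/8, 3305/32]
after L5 α=1/3: [6359/48, 561/4, 2115/16]
after L6 α=1/2: [7655/96, 885/8, 3715/32]
= [80, 111, 116]

query (1,2) [L1,L2,L3,L4,L5,L6] — begin 0,0,0
L1 α=1/2: [215/2, 67, 71/2]
L2 α=2/5: [713/10, 131, 509/10]
L3 α=1/2: [2113/20, 134, 2039/20]
L4 α=2/3: [3131/20, 592/3, 10399/60]
L5 α=1/8: [24977/160, 1045/6, 82993/480]
L6 α=1/2: [56017/320, 1885/12, 154033/960]
→ [175, 157, 160]


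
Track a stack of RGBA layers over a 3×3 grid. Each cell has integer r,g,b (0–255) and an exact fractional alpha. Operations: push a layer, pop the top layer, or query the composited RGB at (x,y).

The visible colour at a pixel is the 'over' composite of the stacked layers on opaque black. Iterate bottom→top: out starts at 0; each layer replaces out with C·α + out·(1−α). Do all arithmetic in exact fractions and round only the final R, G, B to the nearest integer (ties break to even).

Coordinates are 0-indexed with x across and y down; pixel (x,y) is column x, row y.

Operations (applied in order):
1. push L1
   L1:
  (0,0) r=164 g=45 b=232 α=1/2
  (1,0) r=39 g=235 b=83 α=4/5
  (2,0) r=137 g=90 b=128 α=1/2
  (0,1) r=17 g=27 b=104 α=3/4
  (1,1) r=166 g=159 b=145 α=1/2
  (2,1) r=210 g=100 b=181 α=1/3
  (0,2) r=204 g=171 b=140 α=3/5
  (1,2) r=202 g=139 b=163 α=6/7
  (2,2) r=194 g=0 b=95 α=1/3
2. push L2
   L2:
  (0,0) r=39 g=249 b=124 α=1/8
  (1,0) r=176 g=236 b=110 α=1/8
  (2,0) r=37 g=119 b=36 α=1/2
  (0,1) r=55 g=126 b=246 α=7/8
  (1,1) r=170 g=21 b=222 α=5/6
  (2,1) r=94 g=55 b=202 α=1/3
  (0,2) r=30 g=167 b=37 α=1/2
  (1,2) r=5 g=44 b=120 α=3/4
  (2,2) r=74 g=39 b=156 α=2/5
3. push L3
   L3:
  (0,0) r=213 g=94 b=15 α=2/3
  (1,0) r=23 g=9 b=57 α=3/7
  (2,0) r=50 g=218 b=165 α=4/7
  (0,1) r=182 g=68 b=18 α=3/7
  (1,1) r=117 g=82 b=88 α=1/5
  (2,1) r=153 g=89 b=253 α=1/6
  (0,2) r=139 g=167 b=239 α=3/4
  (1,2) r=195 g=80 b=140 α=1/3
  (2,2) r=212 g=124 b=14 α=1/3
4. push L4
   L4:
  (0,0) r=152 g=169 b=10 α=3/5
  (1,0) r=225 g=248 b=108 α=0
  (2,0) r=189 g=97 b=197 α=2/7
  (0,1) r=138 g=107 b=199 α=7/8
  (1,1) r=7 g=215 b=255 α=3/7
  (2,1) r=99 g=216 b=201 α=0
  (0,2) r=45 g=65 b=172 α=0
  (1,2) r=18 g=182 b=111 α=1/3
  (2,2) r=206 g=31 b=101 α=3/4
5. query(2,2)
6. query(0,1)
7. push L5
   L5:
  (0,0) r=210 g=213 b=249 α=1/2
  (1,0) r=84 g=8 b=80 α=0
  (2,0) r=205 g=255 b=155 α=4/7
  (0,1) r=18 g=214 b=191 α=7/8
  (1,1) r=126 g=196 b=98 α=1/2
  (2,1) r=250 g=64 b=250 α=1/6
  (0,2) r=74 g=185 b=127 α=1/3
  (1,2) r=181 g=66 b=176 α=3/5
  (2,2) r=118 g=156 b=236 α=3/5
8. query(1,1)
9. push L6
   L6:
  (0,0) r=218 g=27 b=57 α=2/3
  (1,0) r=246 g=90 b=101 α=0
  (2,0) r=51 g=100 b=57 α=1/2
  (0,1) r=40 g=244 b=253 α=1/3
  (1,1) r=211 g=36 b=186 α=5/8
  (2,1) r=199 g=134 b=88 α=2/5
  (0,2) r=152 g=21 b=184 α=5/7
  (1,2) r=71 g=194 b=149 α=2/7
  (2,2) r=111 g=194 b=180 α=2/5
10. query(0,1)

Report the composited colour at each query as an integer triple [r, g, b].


at x=2,y=2 over L1,L2,L3,L4:
after L1 α=1/3: [194/3, 0, 95/3]
after L2 α=2/5: [342/5, 78/5, 407/5]
after L3 α=1/3: [1744/15, 776/15, 884/15]
after L4 α=3/4: [5507/30, 2171/60, 5429/60]
= [184, 36, 90]

query (0,1) [L1,L2,L3,L4] — begin 0,0,0
after L1 α=3/4: [51/4, 81/4, 78]
after L2 α=7/8: [1591/32, 3609/32, 225]
after L3 α=3/7: [5959/56, 5241/56, 954/7]
after L4 α=7/8: [60055/448, 47185/448, 10705/56]
→ [134, 105, 191]

(1,1) stack=L1,L2,L3,L4,L5; from [0,0,0]:
+L1 (α=1/2) → [83, 159/2, 145/2]
+L2 (α=5/6) → [311/2, 123/4, 2365/12]
+L3 (α=1/5) → [739/5, 41, 2629/15]
+L4 (α=3/7) → [3061/35, 809/7, 21991/105]
+L5 (α=1/2) → [7471/70, 2181/14, 32281/210]
= [107, 156, 154]

(0,1) stack=L1,L2,L3,L4,L5,L6; from [0,0,0]:
+L1 (α=3/4) → [51/4, 81/4, 78]
+L2 (α=7/8) → [1591/32, 3609/32, 225]
+L3 (α=3/7) → [5959/56, 5241/56, 954/7]
+L4 (α=7/8) → [60055/448, 47185/448, 10705/56]
+L5 (α=7/8) → [116503/3584, 718289/3584, 85577/448]
+L6 (α=1/3) → [188183/5376, 385179/1792, 142249/672]
rounded: [35, 215, 212]


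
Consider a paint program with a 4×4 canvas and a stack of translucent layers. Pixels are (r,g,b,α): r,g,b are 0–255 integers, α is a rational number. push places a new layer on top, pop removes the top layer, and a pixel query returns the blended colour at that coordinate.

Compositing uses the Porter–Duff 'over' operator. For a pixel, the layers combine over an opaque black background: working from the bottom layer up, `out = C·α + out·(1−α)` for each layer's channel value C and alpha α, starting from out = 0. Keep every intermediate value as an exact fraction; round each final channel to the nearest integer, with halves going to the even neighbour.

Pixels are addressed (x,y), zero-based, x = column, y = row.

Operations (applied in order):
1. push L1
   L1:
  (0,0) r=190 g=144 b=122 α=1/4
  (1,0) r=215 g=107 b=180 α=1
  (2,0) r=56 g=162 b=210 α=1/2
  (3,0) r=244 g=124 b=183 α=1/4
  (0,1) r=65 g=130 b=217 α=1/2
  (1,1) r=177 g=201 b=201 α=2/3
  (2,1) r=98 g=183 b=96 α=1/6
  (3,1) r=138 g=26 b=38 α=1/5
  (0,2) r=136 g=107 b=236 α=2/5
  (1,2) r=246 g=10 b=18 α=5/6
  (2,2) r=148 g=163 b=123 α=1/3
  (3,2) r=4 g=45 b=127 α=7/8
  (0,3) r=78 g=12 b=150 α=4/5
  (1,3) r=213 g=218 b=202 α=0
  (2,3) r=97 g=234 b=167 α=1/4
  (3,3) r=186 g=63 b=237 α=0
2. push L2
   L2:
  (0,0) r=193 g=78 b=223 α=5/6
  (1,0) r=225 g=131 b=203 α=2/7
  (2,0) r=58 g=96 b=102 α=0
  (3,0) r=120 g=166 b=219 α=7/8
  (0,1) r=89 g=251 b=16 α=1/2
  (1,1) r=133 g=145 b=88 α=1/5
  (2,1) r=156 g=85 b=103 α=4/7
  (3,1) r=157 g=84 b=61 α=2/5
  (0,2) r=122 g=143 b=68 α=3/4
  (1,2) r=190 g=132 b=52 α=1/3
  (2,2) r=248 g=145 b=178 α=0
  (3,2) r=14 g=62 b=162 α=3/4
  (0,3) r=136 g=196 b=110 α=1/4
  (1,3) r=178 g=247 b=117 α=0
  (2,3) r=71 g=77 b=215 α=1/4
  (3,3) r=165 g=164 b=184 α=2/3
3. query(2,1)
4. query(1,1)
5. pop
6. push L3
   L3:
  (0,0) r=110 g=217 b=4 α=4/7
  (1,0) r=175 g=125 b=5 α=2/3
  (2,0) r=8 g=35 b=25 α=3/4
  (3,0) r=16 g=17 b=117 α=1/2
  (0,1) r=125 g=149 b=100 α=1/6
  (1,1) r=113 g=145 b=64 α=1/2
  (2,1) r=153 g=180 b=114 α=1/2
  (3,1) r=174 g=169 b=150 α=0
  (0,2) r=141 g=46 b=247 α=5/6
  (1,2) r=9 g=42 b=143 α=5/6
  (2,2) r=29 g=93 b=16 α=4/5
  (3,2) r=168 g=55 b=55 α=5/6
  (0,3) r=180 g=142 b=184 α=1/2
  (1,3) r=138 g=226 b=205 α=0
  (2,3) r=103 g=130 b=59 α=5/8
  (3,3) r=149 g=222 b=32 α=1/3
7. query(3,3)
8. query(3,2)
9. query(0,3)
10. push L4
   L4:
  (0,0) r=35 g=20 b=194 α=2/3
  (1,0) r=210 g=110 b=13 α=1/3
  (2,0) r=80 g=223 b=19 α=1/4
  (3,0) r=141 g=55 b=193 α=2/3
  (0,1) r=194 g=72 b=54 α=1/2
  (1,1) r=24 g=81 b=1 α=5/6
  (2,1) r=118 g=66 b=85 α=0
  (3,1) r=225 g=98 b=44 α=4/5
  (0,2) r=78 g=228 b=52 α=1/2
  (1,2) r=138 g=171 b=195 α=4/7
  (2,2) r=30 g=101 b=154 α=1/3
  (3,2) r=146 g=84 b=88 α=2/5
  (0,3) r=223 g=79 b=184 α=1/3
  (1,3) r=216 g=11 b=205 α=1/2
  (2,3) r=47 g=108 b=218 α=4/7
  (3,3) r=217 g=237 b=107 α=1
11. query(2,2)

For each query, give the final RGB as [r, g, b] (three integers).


(2,1) stack=L1,L2; from [0,0,0]:
after L1 α=1/6: [49/3, 61/2, 16]
after L2 α=4/7: [673/7, 863/14, 460/7]
= [96, 62, 66]

query (1,1) [L1,L2] — begin 0,0,0
L1 α=2/3: [118, 134, 134]
L2 α=1/5: [121, 681/5, 624/5]
→ [121, 136, 125]

at x=3,y=3 over L1,L3:
+L1 (α=0) → [0, 0, 0]
+L3 (α=1/3) → [149/3, 74, 32/3]
→ [50, 74, 11]

at x=3,y=2 over L1,L3:
L1 α=7/8: [7/2, 315/8, 889/8]
L3 α=5/6: [1687/12, 2515/48, 3089/48]
→ [141, 52, 64]

at x=0,y=3 over L1,L3:
after L1 α=4/5: [312/5, 48/5, 120]
after L3 α=1/2: [606/5, 379/5, 152]
→ [121, 76, 152]

(2,2) stack=L1,L3,L4; from [0,0,0]:
after L1 α=1/3: [148/3, 163/3, 41]
after L3 α=4/5: [496/15, 1279/15, 21]
after L4 α=1/3: [1442/45, 4073/45, 196/3]
→ [32, 91, 65]


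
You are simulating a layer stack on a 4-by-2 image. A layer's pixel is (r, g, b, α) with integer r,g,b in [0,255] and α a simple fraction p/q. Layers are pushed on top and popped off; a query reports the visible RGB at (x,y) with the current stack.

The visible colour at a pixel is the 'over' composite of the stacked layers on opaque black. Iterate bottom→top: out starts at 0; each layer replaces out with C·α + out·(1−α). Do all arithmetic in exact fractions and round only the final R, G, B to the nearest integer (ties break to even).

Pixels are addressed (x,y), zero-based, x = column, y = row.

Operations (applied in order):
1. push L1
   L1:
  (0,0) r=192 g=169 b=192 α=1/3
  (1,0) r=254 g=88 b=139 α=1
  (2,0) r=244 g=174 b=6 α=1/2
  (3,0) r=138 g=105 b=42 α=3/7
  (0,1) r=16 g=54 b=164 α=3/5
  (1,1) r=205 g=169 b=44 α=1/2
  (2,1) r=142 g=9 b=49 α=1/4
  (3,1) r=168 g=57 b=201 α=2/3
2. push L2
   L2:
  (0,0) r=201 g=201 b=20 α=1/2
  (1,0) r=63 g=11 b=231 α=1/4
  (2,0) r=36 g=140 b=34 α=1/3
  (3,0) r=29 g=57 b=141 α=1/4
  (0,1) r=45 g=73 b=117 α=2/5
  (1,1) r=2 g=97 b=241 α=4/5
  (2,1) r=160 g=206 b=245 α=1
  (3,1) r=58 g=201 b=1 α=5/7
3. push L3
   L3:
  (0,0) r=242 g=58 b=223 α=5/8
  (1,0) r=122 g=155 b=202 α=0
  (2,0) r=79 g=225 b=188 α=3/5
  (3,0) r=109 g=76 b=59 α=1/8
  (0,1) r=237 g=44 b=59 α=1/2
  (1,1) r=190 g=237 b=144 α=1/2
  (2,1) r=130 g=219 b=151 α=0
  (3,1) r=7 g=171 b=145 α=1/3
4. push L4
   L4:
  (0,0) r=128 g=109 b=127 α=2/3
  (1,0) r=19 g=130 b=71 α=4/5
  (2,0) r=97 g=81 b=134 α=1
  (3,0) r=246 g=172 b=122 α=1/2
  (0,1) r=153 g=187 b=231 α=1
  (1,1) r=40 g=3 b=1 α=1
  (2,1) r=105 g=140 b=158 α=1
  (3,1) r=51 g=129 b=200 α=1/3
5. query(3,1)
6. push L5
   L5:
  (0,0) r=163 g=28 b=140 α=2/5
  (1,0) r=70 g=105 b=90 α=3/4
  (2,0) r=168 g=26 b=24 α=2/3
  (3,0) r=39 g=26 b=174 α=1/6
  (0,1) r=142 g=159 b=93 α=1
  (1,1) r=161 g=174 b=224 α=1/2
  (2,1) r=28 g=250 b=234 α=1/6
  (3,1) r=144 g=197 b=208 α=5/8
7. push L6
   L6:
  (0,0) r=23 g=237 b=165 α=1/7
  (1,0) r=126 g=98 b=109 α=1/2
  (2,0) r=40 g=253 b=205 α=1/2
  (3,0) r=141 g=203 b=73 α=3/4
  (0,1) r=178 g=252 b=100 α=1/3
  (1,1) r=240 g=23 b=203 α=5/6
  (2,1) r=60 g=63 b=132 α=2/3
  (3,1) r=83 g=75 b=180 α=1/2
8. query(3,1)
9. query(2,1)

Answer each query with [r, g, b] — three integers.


query (3,1) [L1,L2,L3,L4] — begin 0,0,0
after L1 α=2/3: [112, 38, 134]
after L2 α=5/7: [514/7, 1081/7, 39]
after L3 α=1/3: [359/7, 3359/21, 223/3]
after L4 α=1/3: [1075/21, 9427/63, 1046/9]
rounded: [51, 150, 116]

(3,1) stack=L1,L2,L3,L4,L5,L6; from [0,0,0]:
+L1 (α=2/3) → [112, 38, 134]
+L2 (α=5/7) → [514/7, 1081/7, 39]
+L3 (α=1/3) → [359/7, 3359/21, 223/3]
+L4 (α=1/3) → [1075/21, 9427/63, 1046/9]
+L5 (α=5/8) → [6115/56, 3764/21, 2083/12]
+L6 (α=1/2) → [10763/112, 5339/42, 4243/24]
= [96, 127, 177]

at x=2,y=1 over L1,L2,L3,L4,L5,L6:
after L1 α=1/4: [71/2, 9/4, 49/4]
after L2 α=1: [160, 206, 245]
after L3 α=0: [160, 206, 245]
after L4 α=1: [105, 140, 158]
after L5 α=1/6: [553/6, 475/3, 512/3]
after L6 α=2/3: [1273/18, 853/9, 1304/9]
rounded: [71, 95, 145]


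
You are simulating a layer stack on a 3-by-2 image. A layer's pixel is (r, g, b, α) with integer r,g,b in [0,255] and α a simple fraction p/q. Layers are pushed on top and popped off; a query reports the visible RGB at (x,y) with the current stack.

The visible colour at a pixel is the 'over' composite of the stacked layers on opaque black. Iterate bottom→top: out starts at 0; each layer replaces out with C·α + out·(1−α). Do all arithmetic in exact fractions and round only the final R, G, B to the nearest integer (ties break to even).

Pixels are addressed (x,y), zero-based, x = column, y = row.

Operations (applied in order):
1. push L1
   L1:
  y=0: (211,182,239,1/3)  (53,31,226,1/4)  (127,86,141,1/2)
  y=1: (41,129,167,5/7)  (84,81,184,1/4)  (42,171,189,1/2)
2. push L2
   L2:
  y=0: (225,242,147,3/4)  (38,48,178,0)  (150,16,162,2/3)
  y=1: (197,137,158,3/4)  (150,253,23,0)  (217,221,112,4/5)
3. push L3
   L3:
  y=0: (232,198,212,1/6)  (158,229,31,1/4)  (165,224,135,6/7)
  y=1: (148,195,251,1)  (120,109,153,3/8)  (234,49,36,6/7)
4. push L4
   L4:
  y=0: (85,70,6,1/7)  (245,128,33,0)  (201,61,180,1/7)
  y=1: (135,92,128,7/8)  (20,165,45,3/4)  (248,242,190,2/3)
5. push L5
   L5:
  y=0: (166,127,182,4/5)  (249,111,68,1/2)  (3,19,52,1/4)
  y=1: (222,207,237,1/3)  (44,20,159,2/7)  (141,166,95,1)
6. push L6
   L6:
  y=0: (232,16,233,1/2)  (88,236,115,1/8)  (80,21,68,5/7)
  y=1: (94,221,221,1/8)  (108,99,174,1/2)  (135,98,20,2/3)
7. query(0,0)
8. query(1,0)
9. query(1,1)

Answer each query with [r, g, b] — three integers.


at x=0,y=0 over L1,L2,L3,L4,L5,L6:
after L1 α=1/3: [211/3, 182/3, 239/3]
after L2 α=3/4: [559/3, 590/3, 781/6]
after L3 α=1/6: [3491/18, 1772/9, 5177/36]
after L4 α=1/7: [3746/21, 3754/21, 5213/42]
after L5 α=4/5: [3538/21, 14422/105, 35789/210]
after L6 α=1/2: [4205/21, 8051/105, 84719/420]
rounded: [200, 77, 202]

query (1,0) [L1,L2,L3,L4,L5,L6] — begin 0,0,0
+L1 (α=1/4) → [53/4, 31/4, 113/2]
+L2 (α=0) → [53/4, 31/4, 113/2]
+L3 (α=1/4) → [791/16, 1009/16, 401/8]
+L4 (α=0) → [791/16, 1009/16, 401/8]
+L5 (α=1/2) → [4775/32, 2785/32, 945/16]
+L6 (α=1/8) → [36241/256, 27047/256, 8455/128]
→ [142, 106, 66]

query (1,1) [L1,L2,L3,L4,L5,L6] — begin 0,0,0
+L1 (α=1/4) → [21, 81/4, 46]
+L2 (α=0) → [21, 81/4, 46]
+L3 (α=3/8) → [465/8, 1713/32, 689/8]
+L4 (α=3/4) → [945/32, 17553/128, 1769/32]
+L5 (α=2/7) → [7541/224, 92885/896, 19021/224]
+L6 (α=1/2) → [31733/448, 181589/1792, 57997/448]
= [71, 101, 129]


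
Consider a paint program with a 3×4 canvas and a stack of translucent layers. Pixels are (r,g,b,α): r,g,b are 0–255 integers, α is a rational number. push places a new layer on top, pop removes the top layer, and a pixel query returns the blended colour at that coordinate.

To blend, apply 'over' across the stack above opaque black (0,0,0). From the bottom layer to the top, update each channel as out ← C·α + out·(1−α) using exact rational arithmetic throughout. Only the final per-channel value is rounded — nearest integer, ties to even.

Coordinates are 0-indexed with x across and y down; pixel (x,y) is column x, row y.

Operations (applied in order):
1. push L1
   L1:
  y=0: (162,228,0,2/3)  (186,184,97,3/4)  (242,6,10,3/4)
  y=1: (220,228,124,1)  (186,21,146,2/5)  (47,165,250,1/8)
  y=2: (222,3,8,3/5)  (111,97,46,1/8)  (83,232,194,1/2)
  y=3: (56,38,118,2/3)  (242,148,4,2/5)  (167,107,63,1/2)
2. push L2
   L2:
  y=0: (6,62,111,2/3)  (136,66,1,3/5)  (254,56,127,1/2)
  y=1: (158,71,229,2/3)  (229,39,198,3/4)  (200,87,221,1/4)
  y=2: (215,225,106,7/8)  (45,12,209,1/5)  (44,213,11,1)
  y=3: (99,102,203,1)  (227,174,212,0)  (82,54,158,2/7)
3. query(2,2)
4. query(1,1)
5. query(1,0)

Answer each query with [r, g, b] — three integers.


(2,2) stack=L1,L2; from [0,0,0]:
after L1 α=1/2: [83/2, 116, 97]
after L2 α=1: [44, 213, 11]
rounded: [44, 213, 11]

at x=1,y=1 over L1,L2:
after L1 α=2/5: [372/5, 42/5, 292/5]
after L2 α=3/4: [3807/20, 627/20, 1631/10]
→ [190, 31, 163]

at x=1,y=0 over L1,L2:
after L1 α=3/4: [279/2, 138, 291/4]
after L2 α=3/5: [687/5, 474/5, 297/10]
rounded: [137, 95, 30]


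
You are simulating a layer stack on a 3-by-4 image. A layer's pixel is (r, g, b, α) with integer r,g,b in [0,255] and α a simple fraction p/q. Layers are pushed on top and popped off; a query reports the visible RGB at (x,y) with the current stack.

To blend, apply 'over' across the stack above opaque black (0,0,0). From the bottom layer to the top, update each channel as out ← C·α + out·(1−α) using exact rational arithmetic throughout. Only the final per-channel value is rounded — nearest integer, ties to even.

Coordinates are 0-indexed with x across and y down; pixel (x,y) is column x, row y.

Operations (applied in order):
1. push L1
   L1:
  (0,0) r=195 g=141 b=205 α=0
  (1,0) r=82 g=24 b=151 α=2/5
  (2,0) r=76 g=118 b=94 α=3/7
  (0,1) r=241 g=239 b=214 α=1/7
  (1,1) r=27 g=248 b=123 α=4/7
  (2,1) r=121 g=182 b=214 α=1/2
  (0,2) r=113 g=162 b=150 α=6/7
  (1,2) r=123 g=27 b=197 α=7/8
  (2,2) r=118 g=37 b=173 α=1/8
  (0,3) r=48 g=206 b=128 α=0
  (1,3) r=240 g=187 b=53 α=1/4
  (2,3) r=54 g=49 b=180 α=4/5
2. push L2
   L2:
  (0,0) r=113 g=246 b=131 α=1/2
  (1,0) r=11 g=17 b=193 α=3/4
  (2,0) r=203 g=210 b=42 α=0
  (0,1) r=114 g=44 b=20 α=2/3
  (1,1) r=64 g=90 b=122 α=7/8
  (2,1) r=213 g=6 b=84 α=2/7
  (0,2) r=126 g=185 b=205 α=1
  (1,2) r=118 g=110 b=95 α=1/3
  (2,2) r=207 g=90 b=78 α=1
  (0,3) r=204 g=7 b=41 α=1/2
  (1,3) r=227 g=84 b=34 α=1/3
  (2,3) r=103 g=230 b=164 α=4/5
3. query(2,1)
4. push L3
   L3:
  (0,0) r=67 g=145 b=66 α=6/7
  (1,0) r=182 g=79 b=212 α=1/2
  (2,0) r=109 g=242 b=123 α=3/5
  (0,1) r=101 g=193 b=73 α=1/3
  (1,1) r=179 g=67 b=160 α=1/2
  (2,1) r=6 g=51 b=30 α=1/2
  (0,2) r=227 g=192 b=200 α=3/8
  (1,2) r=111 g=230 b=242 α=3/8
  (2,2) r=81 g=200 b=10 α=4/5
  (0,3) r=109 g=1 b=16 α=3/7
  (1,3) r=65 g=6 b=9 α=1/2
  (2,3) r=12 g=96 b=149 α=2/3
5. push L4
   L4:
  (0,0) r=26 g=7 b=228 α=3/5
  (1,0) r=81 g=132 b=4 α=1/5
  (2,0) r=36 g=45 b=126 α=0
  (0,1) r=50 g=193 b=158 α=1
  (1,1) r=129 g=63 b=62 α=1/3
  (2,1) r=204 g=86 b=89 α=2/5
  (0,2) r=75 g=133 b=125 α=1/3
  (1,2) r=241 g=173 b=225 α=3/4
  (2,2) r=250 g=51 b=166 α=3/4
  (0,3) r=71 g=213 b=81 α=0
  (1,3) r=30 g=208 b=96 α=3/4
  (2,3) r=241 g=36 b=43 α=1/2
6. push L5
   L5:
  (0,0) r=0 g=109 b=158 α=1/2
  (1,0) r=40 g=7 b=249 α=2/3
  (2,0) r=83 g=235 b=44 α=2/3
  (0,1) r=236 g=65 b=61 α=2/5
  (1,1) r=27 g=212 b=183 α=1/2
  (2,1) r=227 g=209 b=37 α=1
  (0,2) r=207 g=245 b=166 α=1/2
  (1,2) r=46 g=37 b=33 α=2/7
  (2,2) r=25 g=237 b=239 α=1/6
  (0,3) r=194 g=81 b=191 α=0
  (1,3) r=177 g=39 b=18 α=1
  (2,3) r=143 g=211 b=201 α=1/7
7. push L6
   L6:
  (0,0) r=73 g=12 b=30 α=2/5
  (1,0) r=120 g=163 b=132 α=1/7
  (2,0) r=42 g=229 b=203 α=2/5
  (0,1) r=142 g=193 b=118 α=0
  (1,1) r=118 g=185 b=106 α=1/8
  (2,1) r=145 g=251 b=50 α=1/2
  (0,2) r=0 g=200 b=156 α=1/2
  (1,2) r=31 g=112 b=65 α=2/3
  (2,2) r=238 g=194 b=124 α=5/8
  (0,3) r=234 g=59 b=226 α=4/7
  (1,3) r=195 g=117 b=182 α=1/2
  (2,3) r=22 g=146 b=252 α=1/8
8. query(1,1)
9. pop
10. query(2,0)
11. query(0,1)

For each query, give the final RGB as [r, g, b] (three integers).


query (2,1) [L1,L2] — begin 0,0,0
L1 α=1/2: [121/2, 91, 107]
L2 α=2/7: [1457/14, 467/7, 703/7]
rounded: [104, 67, 100]

query (1,1) [L1,L2,L3,L4,L5,L6] — begin 0,0,0
L1 α=4/7: [108/7, 992/7, 492/7]
L2 α=7/8: [811/14, 2701/28, 3235/28]
L3 α=1/2: [3317/28, 4577/56, 7715/56]
L4 α=1/3: [5123/42, 6341/84, 9451/84]
L5 α=1/2: [6257/84, 24149/168, 24823/168]
L6 α=1/8: [7673/96, 28589/192, 27367/192]
= [80, 149, 143]

(2,0) stack=L1,L2,L3,L4,L5; from [0,0,0]:
after L1 α=3/7: [228/7, 354/7, 282/7]
after L2 α=0: [228/7, 354/7, 282/7]
after L3 α=3/5: [549/7, 1158/7, 3147/35]
after L4 α=0: [549/7, 1158/7, 3147/35]
after L5 α=2/3: [1711/21, 4448/21, 6227/105]
= [81, 212, 59]

query (0,1) [L1,L2,L3,L4,L5] — begin 0,0,0
after L1 α=1/7: [241/7, 239/7, 214/7]
after L2 α=2/3: [1837/21, 285/7, 494/21]
after L3 α=1/3: [5795/63, 1921/21, 2521/63]
after L4 α=1: [50, 193, 158]
after L5 α=2/5: [622/5, 709/5, 596/5]
→ [124, 142, 119]


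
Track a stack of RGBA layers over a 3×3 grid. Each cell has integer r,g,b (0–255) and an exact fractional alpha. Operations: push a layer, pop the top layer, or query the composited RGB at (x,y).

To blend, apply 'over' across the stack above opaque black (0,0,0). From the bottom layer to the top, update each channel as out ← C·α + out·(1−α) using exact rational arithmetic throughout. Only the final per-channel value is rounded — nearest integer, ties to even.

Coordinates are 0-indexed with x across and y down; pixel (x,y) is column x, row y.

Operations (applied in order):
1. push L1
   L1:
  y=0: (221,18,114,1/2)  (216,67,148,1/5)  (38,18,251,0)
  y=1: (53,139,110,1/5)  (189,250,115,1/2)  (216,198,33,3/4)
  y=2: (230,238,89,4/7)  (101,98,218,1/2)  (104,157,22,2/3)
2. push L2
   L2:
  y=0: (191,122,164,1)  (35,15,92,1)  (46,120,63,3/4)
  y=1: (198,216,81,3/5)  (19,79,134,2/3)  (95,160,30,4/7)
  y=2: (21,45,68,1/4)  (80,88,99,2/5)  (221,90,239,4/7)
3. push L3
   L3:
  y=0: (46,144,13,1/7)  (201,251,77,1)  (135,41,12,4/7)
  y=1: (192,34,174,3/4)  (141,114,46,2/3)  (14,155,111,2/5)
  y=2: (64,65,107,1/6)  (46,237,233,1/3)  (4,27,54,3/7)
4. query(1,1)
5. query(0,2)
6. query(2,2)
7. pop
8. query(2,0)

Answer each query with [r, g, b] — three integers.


at x=1,y=1 over L1,L2,L3:
+L1 (α=1/2) → [189/2, 125, 115/2]
+L2 (α=2/3) → [265/6, 283/3, 217/2]
+L3 (α=2/3) → [1957/18, 967/9, 401/6]
= [109, 107, 67]

(0,2) stack=L1,L2,L3; from [0,0,0]:
+L1 (α=4/7) → [920/7, 136, 356/7]
+L2 (α=1/4) → [2907/28, 453/4, 386/7]
+L3 (α=1/6) → [16327/168, 2525/24, 893/14]
rounded: [97, 105, 64]

query (2,2) [L1,L2,L3] — begin 0,0,0
after L1 α=2/3: [208/3, 314/3, 44/3]
after L2 α=4/7: [156, 674/7, 1000/7]
after L3 α=3/7: [636/7, 3263/49, 5134/49]
rounded: [91, 67, 105]

query (2,0) [L1,L2] — begin 0,0,0
after L1 α=0: [0, 0, 0]
after L2 α=3/4: [69/2, 90, 189/4]
= [34, 90, 47]


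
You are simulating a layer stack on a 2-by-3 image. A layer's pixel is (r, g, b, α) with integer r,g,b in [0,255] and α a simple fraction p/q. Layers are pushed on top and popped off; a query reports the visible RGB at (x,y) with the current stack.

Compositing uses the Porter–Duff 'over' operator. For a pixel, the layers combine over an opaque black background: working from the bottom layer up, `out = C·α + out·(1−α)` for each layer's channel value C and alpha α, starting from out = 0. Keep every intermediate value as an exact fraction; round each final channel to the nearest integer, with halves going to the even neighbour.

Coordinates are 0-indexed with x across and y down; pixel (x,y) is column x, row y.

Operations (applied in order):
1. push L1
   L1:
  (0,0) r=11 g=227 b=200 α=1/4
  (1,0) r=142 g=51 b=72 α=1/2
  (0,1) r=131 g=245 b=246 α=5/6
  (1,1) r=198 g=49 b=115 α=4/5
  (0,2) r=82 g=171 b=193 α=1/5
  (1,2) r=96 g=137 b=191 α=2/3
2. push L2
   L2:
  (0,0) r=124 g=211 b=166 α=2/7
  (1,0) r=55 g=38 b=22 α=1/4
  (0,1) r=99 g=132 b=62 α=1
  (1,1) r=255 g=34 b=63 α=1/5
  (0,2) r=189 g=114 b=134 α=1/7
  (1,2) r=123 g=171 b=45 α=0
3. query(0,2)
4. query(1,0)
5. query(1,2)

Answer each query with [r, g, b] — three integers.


(0,2) stack=L1,L2; from [0,0,0]:
+L1 (α=1/5) → [82/5, 171/5, 193/5]
+L2 (α=1/7) → [1437/35, 228/5, 1828/35]
rounded: [41, 46, 52]

(1,0) stack=L1,L2; from [0,0,0]:
L1 α=1/2: [71, 51/2, 36]
L2 α=1/4: [67, 229/8, 65/2]
rounded: [67, 29, 32]

(1,2) stack=L1,L2; from [0,0,0]:
after L1 α=2/3: [64, 274/3, 382/3]
after L2 α=0: [64, 274/3, 382/3]
= [64, 91, 127]


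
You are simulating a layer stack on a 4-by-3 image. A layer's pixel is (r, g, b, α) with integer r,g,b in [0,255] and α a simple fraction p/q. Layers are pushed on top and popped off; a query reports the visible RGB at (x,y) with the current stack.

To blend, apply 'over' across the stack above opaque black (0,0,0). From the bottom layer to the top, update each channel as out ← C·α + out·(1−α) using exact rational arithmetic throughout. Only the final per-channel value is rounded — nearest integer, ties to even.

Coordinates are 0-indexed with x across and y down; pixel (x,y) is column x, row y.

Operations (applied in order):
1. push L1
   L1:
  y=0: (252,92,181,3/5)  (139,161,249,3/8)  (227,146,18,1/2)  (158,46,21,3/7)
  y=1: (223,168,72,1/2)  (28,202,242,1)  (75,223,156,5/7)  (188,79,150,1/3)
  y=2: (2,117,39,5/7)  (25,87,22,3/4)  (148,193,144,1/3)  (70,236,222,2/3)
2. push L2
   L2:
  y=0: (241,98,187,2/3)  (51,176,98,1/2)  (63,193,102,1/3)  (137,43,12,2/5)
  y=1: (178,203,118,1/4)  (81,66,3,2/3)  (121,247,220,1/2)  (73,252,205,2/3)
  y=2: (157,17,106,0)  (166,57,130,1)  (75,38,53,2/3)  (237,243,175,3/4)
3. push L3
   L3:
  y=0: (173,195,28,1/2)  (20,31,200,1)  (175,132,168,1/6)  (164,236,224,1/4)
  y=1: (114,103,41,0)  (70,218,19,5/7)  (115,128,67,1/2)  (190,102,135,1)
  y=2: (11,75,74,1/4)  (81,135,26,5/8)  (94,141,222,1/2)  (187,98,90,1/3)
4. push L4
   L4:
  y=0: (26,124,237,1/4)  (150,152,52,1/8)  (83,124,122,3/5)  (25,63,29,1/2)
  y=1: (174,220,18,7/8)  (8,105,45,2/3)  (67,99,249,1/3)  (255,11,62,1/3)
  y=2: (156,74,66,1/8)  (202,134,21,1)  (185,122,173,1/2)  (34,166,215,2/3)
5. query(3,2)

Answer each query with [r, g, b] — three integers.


at x=3,y=2 over L1,L2,L3,L4:
after L1 α=2/3: [140/3, 472/3, 148]
after L2 α=3/4: [2273/12, 2659/12, 673/4]
after L3 α=1/3: [3395/18, 3247/18, 853/6]
after L4 α=2/3: [4619/54, 9223/54, 3433/18]
= [86, 171, 191]


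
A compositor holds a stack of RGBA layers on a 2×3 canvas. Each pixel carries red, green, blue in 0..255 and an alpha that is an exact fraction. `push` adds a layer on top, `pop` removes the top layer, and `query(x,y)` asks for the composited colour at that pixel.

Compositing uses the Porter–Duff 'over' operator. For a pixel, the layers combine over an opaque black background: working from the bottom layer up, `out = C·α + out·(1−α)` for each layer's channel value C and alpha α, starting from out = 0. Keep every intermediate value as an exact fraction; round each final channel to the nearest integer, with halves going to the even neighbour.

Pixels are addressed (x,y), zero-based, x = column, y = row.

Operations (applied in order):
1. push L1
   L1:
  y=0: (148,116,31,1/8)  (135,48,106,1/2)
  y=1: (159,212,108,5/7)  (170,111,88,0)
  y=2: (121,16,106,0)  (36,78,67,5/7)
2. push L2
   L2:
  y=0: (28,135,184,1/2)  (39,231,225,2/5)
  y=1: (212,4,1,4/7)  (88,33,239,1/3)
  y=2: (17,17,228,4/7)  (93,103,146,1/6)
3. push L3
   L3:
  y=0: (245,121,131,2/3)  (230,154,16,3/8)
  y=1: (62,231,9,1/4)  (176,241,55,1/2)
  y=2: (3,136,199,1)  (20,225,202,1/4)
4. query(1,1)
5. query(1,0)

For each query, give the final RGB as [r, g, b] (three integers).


(1,1) stack=L1,L2,L3; from [0,0,0]:
L1 α=0: [0, 0, 0]
L2 α=1/3: [88/3, 11, 239/3]
L3 α=1/2: [308/3, 126, 202/3]
→ [103, 126, 67]

query (1,0) [L1,L2,L3] — begin 0,0,0
+L1 (α=1/2) → [135/2, 24, 53]
+L2 (α=2/5) → [561/10, 534/5, 609/5]
+L3 (α=3/8) → [1941/16, 249/2, 657/8]
= [121, 124, 82]


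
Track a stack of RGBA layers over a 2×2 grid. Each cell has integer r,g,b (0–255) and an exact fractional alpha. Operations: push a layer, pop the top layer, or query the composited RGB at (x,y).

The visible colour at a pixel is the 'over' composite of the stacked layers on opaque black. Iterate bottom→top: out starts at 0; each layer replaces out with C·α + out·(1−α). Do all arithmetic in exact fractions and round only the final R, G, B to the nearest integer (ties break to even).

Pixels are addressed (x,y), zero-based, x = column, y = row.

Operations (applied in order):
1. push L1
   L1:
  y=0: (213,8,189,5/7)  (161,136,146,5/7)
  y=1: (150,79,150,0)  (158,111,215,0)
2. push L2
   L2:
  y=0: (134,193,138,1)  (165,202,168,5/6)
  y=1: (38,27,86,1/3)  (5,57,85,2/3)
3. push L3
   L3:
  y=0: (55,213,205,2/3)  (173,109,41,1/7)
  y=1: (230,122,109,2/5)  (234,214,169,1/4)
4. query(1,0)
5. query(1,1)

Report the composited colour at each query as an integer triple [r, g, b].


query (1,0) [L1,L2,L3] — begin 0,0,0
L1 α=5/7: [115, 680/7, 730/7]
L2 α=5/6: [470/3, 3875/21, 3305/21]
L3 α=1/7: [159, 8513/49, 6897/49]
→ [159, 174, 141]

at x=1,y=1 over L1,L2,L3:
+L1 (α=0) → [0, 0, 0]
+L2 (α=2/3) → [10/3, 38, 170/3]
+L3 (α=1/4) → [61, 82, 339/4]
rounded: [61, 82, 85]


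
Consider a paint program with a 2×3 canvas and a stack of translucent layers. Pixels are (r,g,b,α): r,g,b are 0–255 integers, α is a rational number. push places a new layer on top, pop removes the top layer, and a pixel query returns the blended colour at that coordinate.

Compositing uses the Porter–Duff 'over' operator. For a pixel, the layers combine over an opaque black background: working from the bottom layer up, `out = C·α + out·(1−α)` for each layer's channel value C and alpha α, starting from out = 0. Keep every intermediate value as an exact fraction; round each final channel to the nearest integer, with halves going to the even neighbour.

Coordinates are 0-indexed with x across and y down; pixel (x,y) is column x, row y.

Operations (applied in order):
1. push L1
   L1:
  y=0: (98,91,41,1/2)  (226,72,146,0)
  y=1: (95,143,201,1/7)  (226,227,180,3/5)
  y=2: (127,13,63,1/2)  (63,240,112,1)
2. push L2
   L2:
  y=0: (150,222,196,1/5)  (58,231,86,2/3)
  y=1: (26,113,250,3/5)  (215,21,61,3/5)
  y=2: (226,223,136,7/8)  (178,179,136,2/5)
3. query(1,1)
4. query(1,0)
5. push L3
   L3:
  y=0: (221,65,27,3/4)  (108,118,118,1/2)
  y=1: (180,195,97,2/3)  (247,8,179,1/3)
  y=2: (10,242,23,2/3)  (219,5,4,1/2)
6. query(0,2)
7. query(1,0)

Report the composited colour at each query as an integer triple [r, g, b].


query (1,1) [L1,L2] — begin 0,0,0
after L1 α=3/5: [678/5, 681/5, 108]
after L2 α=3/5: [4581/25, 1677/25, 399/5]
rounded: [183, 67, 80]

query (1,0) [L1,L2] — begin 0,0,0
after L1 α=0: [0, 0, 0]
after L2 α=2/3: [116/3, 154, 172/3]
→ [39, 154, 57]

at x=0,y=2 over L1,L2,L3:
L1 α=1/2: [127/2, 13/2, 63/2]
L2 α=7/8: [3291/16, 3135/16, 1967/16]
L3 α=2/3: [3611/48, 10879/48, 901/16]
rounded: [75, 227, 56]

(1,0) stack=L1,L2,L3; from [0,0,0]:
L1 α=0: [0, 0, 0]
L2 α=2/3: [116/3, 154, 172/3]
L3 α=1/2: [220/3, 136, 263/3]
rounded: [73, 136, 88]


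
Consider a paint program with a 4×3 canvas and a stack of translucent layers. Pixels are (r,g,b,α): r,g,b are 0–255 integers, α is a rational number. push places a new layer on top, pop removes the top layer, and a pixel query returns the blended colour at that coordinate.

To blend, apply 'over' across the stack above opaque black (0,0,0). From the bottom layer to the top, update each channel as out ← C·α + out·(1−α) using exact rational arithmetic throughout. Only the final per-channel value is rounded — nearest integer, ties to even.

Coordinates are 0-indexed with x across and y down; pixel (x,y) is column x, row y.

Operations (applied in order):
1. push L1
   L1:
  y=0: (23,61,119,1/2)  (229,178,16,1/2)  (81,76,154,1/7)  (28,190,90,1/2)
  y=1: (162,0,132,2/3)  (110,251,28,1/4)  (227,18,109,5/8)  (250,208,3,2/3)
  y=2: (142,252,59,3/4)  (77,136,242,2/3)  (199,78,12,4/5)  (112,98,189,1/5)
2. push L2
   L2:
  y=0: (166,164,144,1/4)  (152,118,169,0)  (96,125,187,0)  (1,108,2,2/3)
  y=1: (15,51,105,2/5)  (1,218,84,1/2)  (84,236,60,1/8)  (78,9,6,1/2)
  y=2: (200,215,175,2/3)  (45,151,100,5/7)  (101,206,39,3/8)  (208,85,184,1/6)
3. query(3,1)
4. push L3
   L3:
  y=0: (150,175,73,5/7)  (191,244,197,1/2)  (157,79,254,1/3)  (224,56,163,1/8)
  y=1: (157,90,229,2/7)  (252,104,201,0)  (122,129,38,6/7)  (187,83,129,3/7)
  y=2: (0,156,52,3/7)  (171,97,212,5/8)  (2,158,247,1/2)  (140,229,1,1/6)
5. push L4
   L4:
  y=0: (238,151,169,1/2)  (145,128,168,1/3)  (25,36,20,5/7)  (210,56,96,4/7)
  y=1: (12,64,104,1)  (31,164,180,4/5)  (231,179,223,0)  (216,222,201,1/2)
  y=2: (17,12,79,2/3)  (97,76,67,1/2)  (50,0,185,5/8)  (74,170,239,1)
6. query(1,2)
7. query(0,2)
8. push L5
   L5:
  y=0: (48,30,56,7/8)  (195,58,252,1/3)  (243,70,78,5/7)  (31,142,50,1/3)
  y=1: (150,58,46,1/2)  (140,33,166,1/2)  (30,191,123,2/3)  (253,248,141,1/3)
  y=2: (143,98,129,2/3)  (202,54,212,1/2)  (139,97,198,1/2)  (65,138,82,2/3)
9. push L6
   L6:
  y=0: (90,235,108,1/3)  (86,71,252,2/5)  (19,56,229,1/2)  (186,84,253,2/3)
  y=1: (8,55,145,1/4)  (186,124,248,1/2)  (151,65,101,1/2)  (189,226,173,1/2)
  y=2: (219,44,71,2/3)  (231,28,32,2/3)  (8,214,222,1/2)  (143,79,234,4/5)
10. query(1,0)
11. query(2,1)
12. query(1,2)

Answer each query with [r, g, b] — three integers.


query (3,1) [L1,L2] — begin 0,0,0
L1 α=2/3: [500/3, 416/3, 2]
L2 α=1/2: [367/3, 443/6, 4]
= [122, 74, 4]

at x=1,y=2 over L1,L2,L3,L4:
+L1 (α=2/3) → [154/3, 272/3, 484/3]
+L2 (α=5/7) → [983/21, 2809/21, 2468/21]
+L3 (α=5/8) → [871/7, 1551/14, 1236/7]
+L4 (α=1/2) → [775/7, 2615/28, 1705/14]
→ [111, 93, 122]

(0,2) stack=L1,L2,L3,L4; from [0,0,0]:
+L1 (α=3/4) → [213/2, 189, 177/4]
+L2 (α=2/3) → [1013/6, 619/3, 1577/12]
+L3 (α=3/7) → [2026/21, 3880/21, 2045/21]
+L4 (α=2/3) → [2740/63, 4384/63, 5363/63]
rounded: [43, 70, 85]

at x=1,y=0 over L1,L2,L3,L4,L5,L6:
L1 α=1/2: [229/2, 89, 8]
L2 α=0: [229/2, 89, 8]
L3 α=1/2: [611/4, 333/2, 205/2]
L4 α=1/3: [901/6, 461/3, 373/3]
L5 α=1/3: [1486/9, 1096/9, 1502/9]
L6 α=2/5: [2002/15, 1522/15, 3014/15]
rounded: [133, 101, 201]

query (2,1) [L1,L2,L3,L4,L5,L6] — begin 0,0,0
L1 α=5/8: [1135/8, 45/4, 545/8]
L2 α=1/8: [8617/64, 1259/32, 4295/64]
L3 α=6/7: [55465/448, 26027/224, 18887/448]
L4 α=0: [55465/448, 26027/224, 18887/448]
L5 α=2/3: [82345/1344, 111595/672, 129095/1344]
L6 α=1/2: [285289/2688, 155275/1344, 264839/2688]
rounded: [106, 116, 99]

at x=1,y=2 over L1,L2,L3,L4,L5,L6:
+L1 (α=2/3) → [154/3, 272/3, 484/3]
+L2 (α=5/7) → [983/21, 2809/21, 2468/21]
+L3 (α=5/8) → [871/7, 1551/14, 1236/7]
+L4 (α=1/2) → [775/7, 2615/28, 1705/14]
+L5 (α=1/2) → [2189/14, 4127/56, 4673/28]
+L6 (α=2/3) → [8657/42, 2421/56, 2155/28]
rounded: [206, 43, 77]
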